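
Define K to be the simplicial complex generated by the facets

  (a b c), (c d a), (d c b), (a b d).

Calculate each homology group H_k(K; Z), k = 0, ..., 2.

Take the total order a < b < c < d on the vertex set. Then K (dimension 2) consists of the simplices:

  0-simplices (4): a, b, c, d
  1-simplices (6): ab, ac, ad, bc, bd, cd
  2-simplices (4): abc, abd, acd, bcd

Hence C_0 ≅ Z^4, C_1 ≅ Z^6, C_2 ≅ Z^4.

The boundary map ∂_1: C_1 → C_0 maps an edge to its endpoints' difference, ∂[p,q] = q − p.
This gives a 4×6 integer matrix of rank 3; reducing to Smith normal form yields diagonal entries (1,1,1).

∂_2: C_2 → C_1 sends each 2-simplex [p,q,r] to [q,r] − [p,r] + [p,q]. For instance
  ∂abc = bc − ac + ab,
  ∂bcd = cd − bd + bc.
The resulting 6×4 matrix has rank 3, and its Smith normal form has invariant factors (1,1,1).

Computing H_k = (kernel of ∂_k) / (image of ∂_{k+1}):

  H_0: rank C_0 − rank ∂_1 = 4 − 3 = 1, and the invariant factors of ∂_1 are all 1, so H_0 ≅ Z.
  H_1: rank ker ∂_1 − rank ∂_2 = (6 − 3) − 3 = 0, and the invariant factors of ∂_2 are all 1, so H_1 ≅ 0.
  H_2: rank ker ∂_2 − rank ∂_3 = (4 − 3) − 0 = 1, and there is no ∂_3, so H_2 ≅ Z.

(K is a triangulation of the 2-sphere S^2.)

H_0 = Z,  H_1 = 0,  H_2 = Z.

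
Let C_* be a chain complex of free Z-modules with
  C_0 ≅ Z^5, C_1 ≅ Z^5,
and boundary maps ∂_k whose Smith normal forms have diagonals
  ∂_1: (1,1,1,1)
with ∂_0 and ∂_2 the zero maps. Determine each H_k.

H_0 ≅ Z,  H_1 ≅ Z.

H_0: b_0 = 5 − 0 − 4 = 1; torsion from ∂_1 factors > 1: none. So H_0 ≅ Z.
H_1: b_1 = 5 − 4 − 0 = 1; torsion from ∂_2 factors > 1: none. So H_1 ≅ Z.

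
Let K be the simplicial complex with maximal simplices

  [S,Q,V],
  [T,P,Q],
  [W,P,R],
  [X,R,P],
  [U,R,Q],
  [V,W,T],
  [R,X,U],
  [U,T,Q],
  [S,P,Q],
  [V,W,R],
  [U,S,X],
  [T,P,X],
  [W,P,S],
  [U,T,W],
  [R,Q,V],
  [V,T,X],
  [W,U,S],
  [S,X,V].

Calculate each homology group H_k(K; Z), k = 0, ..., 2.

Order the vertices as P < Q < R < S < T < U < V < W < X. Listing each simplex with vertices in this order, K has dimension 2 with simplices:

  0-simplices (9): P, Q, R, S, T, U, V, W, X
  1-simplices (27): PQ, PR, PS, PT, PW, PX, QR, QS, QT, QU, QV, RU, RV, RW, RX, SU, SV, SW, SX, TU, TV, TW, TX, UW, UX, VW, VX
  2-simplices (18): PQS, PQT, PRW, PRX, PSW, PTX, QRU, QRV, QSV, QTU, RUX, RVW, SUW, SUX, SVX, TUW, TVW, TVX

so the chain groups are C_0 ≅ Z^9, C_1 ≅ Z^27, C_2 ≅ Z^18.

The boundary map ∂_1: C_1 → C_0 is given by ∂[p,q] = [q] − [p]. For instance
  ∂PQ = Q − P.
As a 9×27 matrix over Z this has rank 8, with invariant factors (1,1,1,1,1,1,1,1).

Boundary ∂_2: C_2 → C_1 acts by ∂[p,q,r] = [q,r] − [p,r] + [p,q]. For instance
  ∂SUW = UW − SW + SU,
  ∂PSW = SW − PW + PS.
The resulting 27×18 matrix has rank 17, and its Smith normal form has invariant factors (1,1,1,1,1,1,1,1,1,1,1,1,1,1,1,1,1).

Reading off H_k = ker ∂_k / im ∂_{k+1}:

  H_0: rank C_0 − rank ∂_1 = 9 − 8 = 1, and the invariant factors of ∂_1 are all 1, so H_0 ≅ Z.
  H_1: rank ker ∂_1 − rank ∂_2 = (27 − 8) − 17 = 2, and the invariant factors of ∂_2 are all 1, so H_1 ≅ Z^2.
  H_2: rank ker ∂_2 − rank ∂_3 = (18 − 17) − 0 = 1, and there is no ∂_3, so H_2 ≅ Z.

As a check, the Euler characteristic is 9 − 27 + 18 = 0, which agrees with 1 − 2 + 1 = 0.

H_0 ≅ Z,  H_1 ≅ Z^2,  H_2 ≅ Z.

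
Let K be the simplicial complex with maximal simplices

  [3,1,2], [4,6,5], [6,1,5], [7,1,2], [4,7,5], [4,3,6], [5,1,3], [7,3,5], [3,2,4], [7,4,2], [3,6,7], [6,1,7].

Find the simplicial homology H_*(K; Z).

Take the total order 1 < 2 < 3 < 4 < 5 < 6 < 7 on the vertex set. Then K (dimension 2) consists of the simplices:

  0-simplices (7): [1], [2], [3], [4], [5], [6], [7]
  1-simplices (18): [1,2], [1,3], [1,5], [1,6], [1,7], [2,3], [2,4], [2,7], [3,4], [3,5], [3,6], [3,7], [4,5], [4,6], [4,7], [5,6], [5,7], [6,7]
  2-simplices (12): [1,2,3], [1,2,7], [1,3,5], [1,5,6], [1,6,7], [2,3,4], [2,4,7], [3,4,6], [3,5,7], [3,6,7], [4,5,6], [4,5,7]

Hence C_0 ≅ Z^7, C_1 ≅ Z^18, C_2 ≅ Z^12.

Boundary ∂_1: C_1 → C_0 maps an edge to its endpoints' difference, ∂[p,q] = q − p.
The resulting 7×18 matrix has rank 6, and its Smith normal form has invariant factors (1,1,1,1,1,1).

∂_2: C_2 → C_1 maps a triangle to the signed sum of its edges. For instance
  ∂[4,5,6] = [5,6] − [4,6] + [4,5],
  ∂[1,2,3] = [2,3] − [1,3] + [1,2].
The 18×12 boundary matrix has rank 12 and Smith normal form diag(1,1,1,1,1,1,1,1,1,1,1,2).

Computing H_k = (kernel of ∂_k) / (image of ∂_{k+1}):

  H_0: rank C_0 − rank ∂_1 = 7 − 6 = 1, and the invariant factors of ∂_1 are all 1, so H_0 = Z.
  H_1: rank ker ∂_1 − rank ∂_2 = (18 − 6) − 12 = 0, and ∂_2 has invariant factor 2 > 1, so H_1 = Z/2.
  H_2: rank ker ∂_2 − rank ∂_3 = (12 − 12) − 0 = 0, and there is no ∂_3, so H_2 = 0.

As a check, the Euler characteristic is 7 − 18 + 12 = 1, which agrees with 1 − 0 + 0 = 1.
(K is a triangulation of the real projective plane RP^2.)

H_0 ≅ Z,  H_1 ≅ Z/2,  H_2 = 0.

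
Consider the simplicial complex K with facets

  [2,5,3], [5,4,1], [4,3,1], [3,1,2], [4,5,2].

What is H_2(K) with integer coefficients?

Order the vertices as 1 < 2 < 3 < 4 < 5. Listing each simplex with vertices in this order, K has dimension 2 with simplices:

  0-simplices (5): [1], [2], [3], [4], [5]
  1-simplices (10): [1,2], [1,3], [1,4], [1,5], [2,3], [2,4], [2,5], [3,4], [3,5], [4,5]
  2-simplices (5): [1,2,3], [1,3,4], [1,4,5], [2,3,5], [2,4,5]

Hence C_0 ≅ Z^5, C_1 ≅ Z^10, C_2 ≅ Z^5.

∂_1: C_1 → C_0 maps an edge to its endpoints' difference, ∂[p,q] = q − p. For instance
  ∂[1,5] = [5] − [1].
The 5×10 boundary matrix has rank 4 and Smith normal form diag(1,1,1,1).

∂_2: C_2 → C_1 maps a triangle to the signed sum of its edges. For instance
  ∂[1,3,4] = [3,4] − [1,4] + [1,3],
  ∂[2,3,5] = [3,5] − [2,5] + [2,3].
The resulting 10×5 matrix has rank 5, and its Smith normal form has invariant factors (1,1,1,1,1).

From H_k ≅ ker(∂_k) / im(∂_{k+1}) we obtain:

  H_2: rank ker ∂_2 − rank ∂_3 = (5 − 5) − 0 = 0, and there is no ∂_3, so H_2 = 0.

(K is a triangulation of the Möbius band.)

H_2 = 0.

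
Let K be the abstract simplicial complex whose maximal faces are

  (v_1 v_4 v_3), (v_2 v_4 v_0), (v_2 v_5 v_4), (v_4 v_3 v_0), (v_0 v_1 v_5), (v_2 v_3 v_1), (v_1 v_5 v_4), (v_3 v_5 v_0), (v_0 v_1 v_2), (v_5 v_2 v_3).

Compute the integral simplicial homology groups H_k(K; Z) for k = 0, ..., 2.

Take the total order v_0 < v_1 < v_2 < v_3 < v_4 < v_5 on the vertex set. Then K (dimension 2) consists of the simplices:

  0-simplices (6): [v_0], [v_1], [v_2], [v_3], [v_4], [v_5]
  1-simplices (15): (15 of them)
  2-simplices (10): [v_0,v_1,v_2], [v_0,v_1,v_5], [v_0,v_2,v_4], [v_0,v_3,v_4], [v_0,v_3,v_5], [v_1,v_2,v_3], [v_1,v_3,v_4], [v_1,v_4,v_5], [v_2,v_3,v_5], [v_2,v_4,v_5]

so the chain groups are C_0 ≅ Z^6, C_1 ≅ Z^15, C_2 ≅ Z^10.

∂_1: C_1 → C_0 sends each edge [p,q] (with p < q) to q − p. For instance
  ∂[v_0,v_1] = [v_1] − [v_0].
The resulting 6×15 matrix has rank 5, and its Smith normal form has invariant factors (1,1,1,1,1).

The boundary map ∂_2: C_2 → C_1 acts by ∂[p,q,r] = [q,r] − [p,r] + [p,q]. For instance
  ∂[v_1,v_4,v_5] = [v_4,v_5] − [v_1,v_5] + [v_1,v_4],
  ∂[v_1,v_3,v_4] = [v_3,v_4] − [v_1,v_4] + [v_1,v_3].
The resulting 15×10 matrix has rank 10, and its Smith normal form has invariant factors (1,1,1,1,1,1,1,1,1,2).

Computing H_k = (kernel of ∂_k) / (image of ∂_{k+1}):

  H_0: rank C_0 − rank ∂_1 = 6 − 5 = 1, and the invariant factors of ∂_1 are all 1, so H_0 ≅ Z.
  H_1: rank ker ∂_1 − rank ∂_2 = (15 − 5) − 10 = 0, and ∂_2 has invariant factor 2 > 1, so H_1 ≅ Z/2.
  H_2: rank ker ∂_2 − rank ∂_3 = (10 − 10) − 0 = 0, and there is no ∂_3, so H_2 ≅ 0.

(K is a triangulation of the real projective plane RP^2.)

H_0 ≅ Z,  H_1 ≅ Z/2,  H_2 = 0.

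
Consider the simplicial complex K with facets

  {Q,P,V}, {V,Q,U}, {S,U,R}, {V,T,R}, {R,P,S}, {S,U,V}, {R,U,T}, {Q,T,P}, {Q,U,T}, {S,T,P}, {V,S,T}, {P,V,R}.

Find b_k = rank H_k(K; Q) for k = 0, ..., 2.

b_0 = 1, b_1 = 0, b_2 = 0.

Fix the vertex order P < Q < R < S < T < U < V and write every simplex with vertices in increasing order. Then dim K = 2 and the simplices of K are:

  0-simplices (7): P, Q, R, S, T, U, V
  1-simplices (18): PQ, PR, PS, PT, PV, QT, QU, QV, RS, RT, RU, RV, ST, SU, SV, TU, TV, UV
  2-simplices (12): PQT, PQV, PRS, PRV, PST, QTU, QUV, RSU, RTU, RTV, STV, SUV

Hence C_0 ≅ Z^7, C_1 ≅ Z^18, C_2 ≅ Z^12.

The boundary map ∂_1: C_1 → C_0 maps an edge to its endpoints' difference, ∂[p,q] = q − p.
This gives a 7×18 integer matrix of rank 6; reducing to Smith normal form yields diagonal entries (1,1,1,1,1,1).

Boundary ∂_2: C_2 → C_1 acts by ∂[p,q,r] = [q,r] − [p,r] + [p,q]. For instance
  ∂PQT = QT − PT + PQ,
  ∂PRS = RS − PS + PR.
As a 18×12 matrix over Z this has rank 12, with invariant factors (1,1,1,1,1,1,1,1,1,1,1,2).

From H_k ≅ ker(∂_k) / im(∂_{k+1}) we obtain:

  H_0: rank C_0 − rank ∂_1 = 7 − 6 = 1, and the invariant factors of ∂_1 are all 1, so H_0 ≅ Z.
  H_1: rank ker ∂_1 − rank ∂_2 = (18 − 6) − 12 = 0, and ∂_2 has invariant factor 2 > 1, so H_1 ≅ Z/2.
  H_2: rank ker ∂_2 − rank ∂_3 = (12 − 12) − 0 = 0, and there is no ∂_3, so H_2 ≅ 0.

Hence the Betti numbers are b_0 = 1, b_1 = 0, b_2 = 0.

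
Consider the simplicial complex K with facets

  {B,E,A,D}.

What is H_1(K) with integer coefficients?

H_1 ≅ 0.

Fix the vertex order A < B < D < E and write every simplex with vertices in increasing order. Then dim K = 3 and the simplices of K are:

  0-simplices (4): A, B, D, E
  1-simplices (6): AB, AD, AE, BD, BE, DE
  2-simplices (4): ABD, ABE, ADE, BDE
  3-simplices (1): ABDE

Hence C_0 ≅ Z^4, C_1 ≅ Z^6, C_2 ≅ Z^4, C_3 ≅ Z^1.

The boundary map ∂_1: C_1 → C_0 sends each edge [p,q] (with p < q) to q − p. For instance
  ∂AB = B − A.
As a 4×6 matrix over Z this has rank 3, with invariant factors (1,1,1).

The boundary map ∂_2: C_2 → C_1 sends each 2-simplex [p,q,r] to [q,r] − [p,r] + [p,q]. For instance
  ∂ADE = DE − AE + AD,
  ∂ABD = BD − AD + AB.
This gives a 6×4 integer matrix of rank 3; reducing to Smith normal form yields diagonal entries (1,1,1).

∂_3: C_3 → C_2 sends each 3-simplex σ to the alternating sum Σ_i (−1)^i (σ with its i-th vertex removed). For instance
  ∂ABDE = BDE − ADE + ABE − ABD.
As a 4×1 matrix over Z this has rank 1, with invariant factors (1).

Reading off H_k = ker ∂_k / im ∂_{k+1}:

  H_1: rank ker ∂_1 − rank ∂_2 = (6 − 3) − 3 = 0, and the invariant factors of ∂_2 are all 1, so H_1 = 0.

(K is a triangulation of the 3-simplex.)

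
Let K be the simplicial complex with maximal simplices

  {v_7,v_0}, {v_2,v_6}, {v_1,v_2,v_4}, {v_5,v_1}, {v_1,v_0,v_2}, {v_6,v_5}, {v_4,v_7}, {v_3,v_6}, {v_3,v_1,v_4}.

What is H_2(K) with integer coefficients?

H_2 = 0.

K has 8 vertices, 13 edges, 3 triangles.
rank ∂_2 = 3, rank ∂_3 = 0 ⇒ b_2 = 3 − 3 − 0 = 0. So H_2 = 0.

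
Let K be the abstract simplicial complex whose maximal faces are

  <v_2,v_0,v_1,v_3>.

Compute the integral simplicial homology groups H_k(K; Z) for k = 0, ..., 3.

Take the total order v_0 < v_1 < v_2 < v_3 on the vertex set. Then K (dimension 3) consists of the simplices:

  0-simplices (4): [v_0], [v_1], [v_2], [v_3]
  1-simplices (6): [v_0,v_1], [v_0,v_2], [v_0,v_3], [v_1,v_2], [v_1,v_3], [v_2,v_3]
  2-simplices (4): [v_0,v_1,v_2], [v_0,v_1,v_3], [v_0,v_2,v_3], [v_1,v_2,v_3]
  3-simplices (1): [v_0,v_1,v_2,v_3]

giving chain groups C_0 ≅ Z^4, C_1 ≅ Z^6, C_2 ≅ Z^4, C_3 ≅ Z^1.

∂_1: C_1 → C_0 is given by ∂[p,q] = [q] − [p]. For instance
  ∂[v_1,v_2] = [v_2] − [v_1].
The 4×6 boundary matrix has rank 3 and Smith normal form diag(1,1,1).

∂_2: C_2 → C_1 acts by ∂[p,q,r] = [q,r] − [p,r] + [p,q]. For instance
  ∂[v_1,v_2,v_3] = [v_2,v_3] − [v_1,v_3] + [v_1,v_2],
  ∂[v_0,v_1,v_3] = [v_1,v_3] − [v_0,v_3] + [v_0,v_1].
The resulting 6×4 matrix has rank 3, and its Smith normal form has invariant factors (1,1,1).

Boundary ∂_3: C_3 → C_2 sends each 3-simplex σ to the alternating sum Σ_i (−1)^i (σ with its i-th vertex removed). For instance
  ∂[v_0,v_1,v_2,v_3] = [v_1,v_2,v_3] − [v_0,v_2,v_3] + [v_0,v_1,v_3] − [v_0,v_1,v_2].
As a 4×1 matrix over Z this has rank 1, with invariant factors (1).

Reading off H_k = ker ∂_k / im ∂_{k+1}:

  H_0: rank C_0 − rank ∂_1 = 4 − 3 = 1, and the invariant factors of ∂_1 are all 1, so H_0 ≅ Z.
  H_1: rank ker ∂_1 − rank ∂_2 = (6 − 3) − 3 = 0, and the invariant factors of ∂_2 are all 1, so H_1 ≅ 0.
  H_2: rank ker ∂_2 − rank ∂_3 = (4 − 3) − 1 = 0, and the invariant factors of ∂_3 are all 1, so H_2 ≅ 0.
  H_3: rank ker ∂_3 − rank ∂_4 = (1 − 1) − 0 = 0, and there is no ∂_4, so H_3 ≅ 0.

H_0 = Z,  H_1 = 0,  H_2 = 0,  H_3 = 0.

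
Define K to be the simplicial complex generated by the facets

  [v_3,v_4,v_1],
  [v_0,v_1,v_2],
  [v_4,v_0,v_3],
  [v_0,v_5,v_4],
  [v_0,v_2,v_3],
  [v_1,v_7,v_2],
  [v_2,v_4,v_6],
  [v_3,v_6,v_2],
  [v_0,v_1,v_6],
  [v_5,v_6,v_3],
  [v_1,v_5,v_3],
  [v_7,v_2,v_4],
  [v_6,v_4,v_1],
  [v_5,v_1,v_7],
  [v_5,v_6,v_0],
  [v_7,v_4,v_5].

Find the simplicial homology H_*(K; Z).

Order the vertices as v_0 < v_1 < v_2 < v_3 < v_4 < v_5 < v_6 < v_7. Listing each simplex with vertices in this order, K has dimension 2 with simplices:

  0-simplices (8): [v_0], [v_1], [v_2], [v_3], [v_4], [v_5], [v_6], [v_7]
  1-simplices (24): (24 of them)
  2-simplices (16): (16 of them)

so the chain groups are C_0 ≅ Z^8, C_1 ≅ Z^24, C_2 ≅ Z^16.

The boundary map ∂_1: C_1 → C_0 maps an edge to its endpoints' difference, ∂[p,q] = q − p.
The resulting 8×24 matrix has rank 7, and its Smith normal form has invariant factors (1,1,1,1,1,1,1).

Boundary ∂_2: C_2 → C_1 sends each 2-simplex [p,q,r] to [q,r] − [p,r] + [p,q]. For instance
  ∂[v_0,v_1,v_6] = [v_1,v_6] − [v_0,v_6] + [v_0,v_1],
  ∂[v_1,v_3,v_4] = [v_3,v_4] − [v_1,v_4] + [v_1,v_3].
The 24×16 boundary matrix has rank 15 and Smith normal form diag(1,1,1,1,1,1,1,1,1,1,1,1,1,1,1).

From H_k ≅ ker(∂_k) / im(∂_{k+1}) we obtain:

  H_0: rank C_0 − rank ∂_1 = 8 − 7 = 1, and the invariant factors of ∂_1 are all 1, so H_0 ≅ Z.
  H_1: rank ker ∂_1 − rank ∂_2 = (24 − 7) − 15 = 2, and the invariant factors of ∂_2 are all 1, so H_1 ≅ Z^2.
  H_2: rank ker ∂_2 − rank ∂_3 = (16 − 15) − 0 = 1, and there is no ∂_3, so H_2 ≅ Z.

H_0 = Z,  H_1 = Z^2,  H_2 = Z.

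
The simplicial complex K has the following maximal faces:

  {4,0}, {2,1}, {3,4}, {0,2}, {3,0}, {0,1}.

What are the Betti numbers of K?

Take the total order 0 < 1 < 2 < 3 < 4 on the vertex set. Then K (dimension 1) consists of the simplices:

  0-simplices (5): [0], [1], [2], [3], [4]
  1-simplices (6): [0,1], [0,2], [0,3], [0,4], [1,2], [3,4]

so the chain groups are C_0 ≅ Z^5, C_1 ≅ Z^6.

∂_1: C_1 → C_0 sends each edge [p,q] (with p < q) to q − p. For instance
  ∂[1,2] = [2] − [1].
The 5×6 boundary matrix has rank 4 and Smith normal form diag(1,1,1,1).

Computing H_k = (kernel of ∂_k) / (image of ∂_{k+1}):

  H_0: rank C_0 − rank ∂_1 = 5 − 4 = 1, and the invariant factors of ∂_1 are all 1, so H_0 = Z.
  H_1: rank ker ∂_1 − rank ∂_2 = (6 − 4) − 0 = 2, and there is no ∂_2, so H_1 = Z^2.

Hence the Betti numbers are b_0 = 1, b_1 = 2.

b_0 = 1, b_1 = 2.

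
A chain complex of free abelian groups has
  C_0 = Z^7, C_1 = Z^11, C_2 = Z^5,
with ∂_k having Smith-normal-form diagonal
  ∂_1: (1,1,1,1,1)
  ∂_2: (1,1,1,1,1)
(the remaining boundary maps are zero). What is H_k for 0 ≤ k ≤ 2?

H_0 = Z^2,  H_1 = Z,  H_2 = 0.

H_0: b_0 = 7 − 0 − 5 = 2; torsion from ∂_1 factors > 1: none. So H_0 = Z^2.
H_1: b_1 = 11 − 5 − 5 = 1; torsion from ∂_2 factors > 1: none. So H_1 = Z.
H_2: b_2 = 5 − 5 − 0 = 0; torsion from ∂_3 factors > 1: none. So H_2 = 0.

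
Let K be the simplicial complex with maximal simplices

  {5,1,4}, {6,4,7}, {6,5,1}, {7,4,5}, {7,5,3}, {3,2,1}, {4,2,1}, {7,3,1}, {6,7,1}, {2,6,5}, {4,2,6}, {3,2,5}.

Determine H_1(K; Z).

H_1 ≅ Z/2.

Order the vertices as 1 < 2 < 3 < 4 < 5 < 6 < 7. Listing each simplex with vertices in this order, K has dimension 2 with simplices:

  0-simplices (7): [1], [2], [3], [4], [5], [6], [7]
  1-simplices (18): [1,2], [1,3], [1,4], [1,5], [1,6], [1,7], [2,3], [2,4], [2,5], [2,6], [3,5], [3,7], [4,5], [4,6], [4,7], [5,6], [5,7], [6,7]
  2-simplices (12): [1,2,3], [1,2,4], [1,3,7], [1,4,5], [1,5,6], [1,6,7], [2,3,5], [2,4,6], [2,5,6], [3,5,7], [4,5,7], [4,6,7]

so the chain groups are C_0 ≅ Z^7, C_1 ≅ Z^18, C_2 ≅ Z^12.

The boundary map ∂_1: C_1 → C_0 is given by ∂[p,q] = [q] − [p].
The 7×18 boundary matrix has rank 6 and Smith normal form diag(1,1,1,1,1,1).

∂_2: C_2 → C_1 acts by ∂[p,q,r] = [q,r] − [p,r] + [p,q]. For instance
  ∂[1,5,6] = [5,6] − [1,6] + [1,5],
  ∂[1,6,7] = [6,7] − [1,7] + [1,6].
The resulting 18×12 matrix has rank 12, and its Smith normal form has invariant factors (1,1,1,1,1,1,1,1,1,1,1,2).

Now H_k = ker ∂_k / im ∂_{k+1}, so:

  H_1: rank ker ∂_1 − rank ∂_2 = (18 − 6) − 12 = 0, and ∂_2 has invariant factor 2 > 1, so H_1 = Z/2.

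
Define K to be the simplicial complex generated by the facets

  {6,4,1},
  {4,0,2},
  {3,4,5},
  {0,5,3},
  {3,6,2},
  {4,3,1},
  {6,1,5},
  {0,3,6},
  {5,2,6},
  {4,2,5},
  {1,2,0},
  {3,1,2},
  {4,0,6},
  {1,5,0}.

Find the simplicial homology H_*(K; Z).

H_0 ≅ Z,  H_1 ≅ Z^2,  H_2 ≅ Z.

Take the total order 0 < 1 < 2 < 3 < 4 < 5 < 6 on the vertex set. Then K (dimension 2) consists of the simplices:

  0-simplices (7): [0], [1], [2], [3], [4], [5], [6]
  1-simplices (21): [0,1], [0,2], [0,3], [0,4], [0,5], [0,6], [1,2], [1,3], [1,4], [1,5], [1,6], [2,3], [2,4], [2,5], [2,6], [3,4], [3,5], [3,6], [4,5], [4,6], [5,6]
  2-simplices (14): [0,1,2], [0,1,5], [0,2,4], [0,3,5], [0,3,6], [0,4,6], [1,2,3], [1,3,4], [1,4,6], [1,5,6], [2,3,6], [2,4,5], [2,5,6], [3,4,5]

Hence C_0 ≅ Z^7, C_1 ≅ Z^21, C_2 ≅ Z^14.

∂_1: C_1 → C_0 is given by ∂[p,q] = [q] − [p]. For instance
  ∂[0,1] = [1] − [0].
As a 7×21 matrix over Z this has rank 6, with invariant factors (1,1,1,1,1,1).

The boundary map ∂_2: C_2 → C_1 maps a triangle to the signed sum of its edges. For instance
  ∂[2,5,6] = [5,6] − [2,6] + [2,5],
  ∂[0,1,2] = [1,2] − [0,2] + [0,1].
The resulting 21×14 matrix has rank 13, and its Smith normal form has invariant factors (1,1,1,1,1,1,1,1,1,1,1,1,1).

From H_k ≅ ker(∂_k) / im(∂_{k+1}) we obtain:

  H_0: rank C_0 − rank ∂_1 = 7 − 6 = 1, and the invariant factors of ∂_1 are all 1, so H_0 = Z.
  H_1: rank ker ∂_1 − rank ∂_2 = (21 − 6) − 13 = 2, and the invariant factors of ∂_2 are all 1, so H_1 = Z^2.
  H_2: rank ker ∂_2 − rank ∂_3 = (14 − 13) − 0 = 1, and there is no ∂_3, so H_2 = Z.

As a check, the Euler characteristic is 7 − 21 + 14 = 0, which agrees with 1 − 2 + 1 = 0.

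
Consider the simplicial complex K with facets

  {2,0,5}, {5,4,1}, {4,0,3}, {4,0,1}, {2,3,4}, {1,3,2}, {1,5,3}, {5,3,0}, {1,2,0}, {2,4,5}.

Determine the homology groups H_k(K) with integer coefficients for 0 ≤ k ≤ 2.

H_0 ≅ Z,  H_1 ≅ Z/2,  H_2 = 0.

K has 6 vertices, 15 edges, 10 triangles.
rank ∂_0 = 0, rank ∂_1 = 5 ⇒ b_0 = 6 − 0 − 5 = 1; all invariant factors of ∂_1 are 1 so no torsion. So H_0 = Z.
rank ∂_1 = 5, rank ∂_2 = 10 ⇒ b_1 = 15 − 5 − 10 = 0; ∂_2 has invariant factor(s) [2] giving torsion. So H_1 = Z/2.
rank ∂_2 = 10, rank ∂_3 = 0 ⇒ b_2 = 10 − 10 − 0 = 0. So H_2 = 0.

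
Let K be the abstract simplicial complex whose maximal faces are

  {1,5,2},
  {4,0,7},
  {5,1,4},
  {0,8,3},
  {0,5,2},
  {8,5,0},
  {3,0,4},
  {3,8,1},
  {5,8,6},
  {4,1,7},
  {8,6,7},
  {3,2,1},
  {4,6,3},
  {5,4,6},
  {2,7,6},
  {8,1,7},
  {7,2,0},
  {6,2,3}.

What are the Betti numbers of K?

We work with the vertex ordering 0 < 1 < 2 < 3 < 4 < 5 < 6 < 7 < 8. The simplices of K, each written with vertices in increasing order, are:

  0-simplices (9): [0], [1], [2], [3], [4], [5], [6], [7], [8]
  1-simplices (27): (27 of them)
  2-simplices (18): [0,2,5], [0,2,7], [0,3,4], [0,3,8], [0,4,7], [0,5,8], [1,2,3], [1,2,5], [1,3,8], [1,4,5], [1,4,7], [1,7,8], [2,3,6], [2,6,7], [3,4,6], [4,5,6], [5,6,8], [6,7,8]

Hence C_0 ≅ Z^9, C_1 ≅ Z^27, C_2 ≅ Z^18.

∂_1: C_1 → C_0 maps an edge to its endpoints' difference, ∂[p,q] = q − p. For instance
  ∂[7,8] = [8] − [7].
The 9×27 boundary matrix has rank 8 and Smith normal form diag(1,1,1,1,1,1,1,1).

The boundary map ∂_2: C_2 → C_1 maps a triangle to the signed sum of its edges. For instance
  ∂[0,3,8] = [3,8] − [0,8] + [0,3],
  ∂[0,2,7] = [2,7] − [0,7] + [0,2].
As a 27×18 matrix over Z this has rank 17, with invariant factors (1,1,1,1,1,1,1,1,1,1,1,1,1,1,1,1,1).

Reading off H_k = ker ∂_k / im ∂_{k+1}:

  H_0: rank C_0 − rank ∂_1 = 9 − 8 = 1, and the invariant factors of ∂_1 are all 1, so H_0 ≅ Z.
  H_1: rank ker ∂_1 − rank ∂_2 = (27 − 8) − 17 = 2, and the invariant factors of ∂_2 are all 1, so H_1 ≅ Z^2.
  H_2: rank ker ∂_2 − rank ∂_3 = (18 − 17) − 0 = 1, and there is no ∂_3, so H_2 ≅ Z.

As a check, the Euler characteristic is 9 − 27 + 18 = 0, which agrees with 1 − 2 + 1 = 0.

Hence the Betti numbers are b_0 = 1, b_1 = 2, b_2 = 1.

b_0 = 1, b_1 = 2, b_2 = 1.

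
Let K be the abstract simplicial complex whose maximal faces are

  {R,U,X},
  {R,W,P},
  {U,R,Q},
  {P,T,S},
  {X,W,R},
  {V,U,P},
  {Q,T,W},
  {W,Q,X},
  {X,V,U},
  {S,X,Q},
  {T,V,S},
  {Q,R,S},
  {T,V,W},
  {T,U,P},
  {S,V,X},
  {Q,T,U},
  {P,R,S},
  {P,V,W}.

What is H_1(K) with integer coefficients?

Take the total order P < Q < R < S < T < U < V < W < X on the vertex set. Then K (dimension 2) consists of the simplices:

  0-simplices (9): P, Q, R, S, T, U, V, W, X
  1-simplices (27): PR, PS, PT, PU, PV, PW, QR, QS, QT, QU, QW, QX, RS, RU, RW, RX, ST, SV, SX, TU, TV, TW, UV, UX, VW, VX, WX
  2-simplices (18): PRS, PRW, PST, PTU, PUV, PVW, QRS, QRU, QSX, QTU, QTW, QWX, RUX, RWX, STV, SVX, TVW, UVX

so the chain groups are C_0 ≅ Z^9, C_1 ≅ Z^27, C_2 ≅ Z^18.

Boundary ∂_1: C_1 → C_0 is given by ∂[p,q] = [q] − [p].
The 9×27 boundary matrix has rank 8 and Smith normal form diag(1,1,1,1,1,1,1,1).

Boundary ∂_2: C_2 → C_1 maps a triangle to the signed sum of its edges. For instance
  ∂RUX = UX − RX + RU,
  ∂QRS = RS − QS + QR.
As a 27×18 matrix over Z this has rank 18, with invariant factors (1,1,1,1,1,1,1,1,1,1,1,1,1,1,1,1,1,2).

Reading off H_k = ker ∂_k / im ∂_{k+1}:

  H_1: rank ker ∂_1 − rank ∂_2 = (27 − 8) − 18 = 1, and ∂_2 has invariant factor 2 > 1, so H_1 = Z × Z/2.

H_1 = Z × Z/2.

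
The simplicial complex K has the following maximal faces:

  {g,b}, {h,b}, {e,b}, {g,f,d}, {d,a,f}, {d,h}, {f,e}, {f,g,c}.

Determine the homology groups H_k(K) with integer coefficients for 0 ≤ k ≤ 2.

K has 8 vertices, 12 edges, 3 triangles.
rank ∂_0 = 0, rank ∂_1 = 7 ⇒ b_0 = 8 − 0 − 7 = 1; all invariant factors of ∂_1 are 1 so no torsion. So H_0 ≅ Z.
rank ∂_1 = 7, rank ∂_2 = 3 ⇒ b_1 = 12 − 7 − 3 = 2; all invariant factors of ∂_2 are 1 so no torsion. So H_1 ≅ Z^2.
rank ∂_2 = 3, rank ∂_3 = 0 ⇒ b_2 = 3 − 3 − 0 = 0. So H_2 ≅ 0.

H_0 ≅ Z,  H_1 ≅ Z^2,  H_2 = 0.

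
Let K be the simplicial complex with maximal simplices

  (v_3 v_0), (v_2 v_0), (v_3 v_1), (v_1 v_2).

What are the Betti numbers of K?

Order the vertices as v_0 < v_1 < v_2 < v_3. Listing each simplex with vertices in this order, K has dimension 1 with simplices:

  0-simplices (4): [v_0], [v_1], [v_2], [v_3]
  1-simplices (4): [v_0,v_2], [v_0,v_3], [v_1,v_2], [v_1,v_3]

Hence C_0 ≅ Z^4, C_1 ≅ Z^4.

∂_1: C_1 → C_0 maps an edge to its endpoints' difference, ∂[p,q] = q − p.
As a 4×4 matrix over Z this has rank 3, with invariant factors (1,1,1).

Computing H_k = (kernel of ∂_k) / (image of ∂_{k+1}):

  H_0: rank C_0 − rank ∂_1 = 4 − 3 = 1, and the invariant factors of ∂_1 are all 1, so H_0 ≅ Z.
  H_1: rank ker ∂_1 − rank ∂_2 = (4 − 3) − 0 = 1, and there is no ∂_2, so H_1 ≅ Z.

Hence the Betti numbers are b_0 = 1, b_1 = 1.

b_0 = 1, b_1 = 1.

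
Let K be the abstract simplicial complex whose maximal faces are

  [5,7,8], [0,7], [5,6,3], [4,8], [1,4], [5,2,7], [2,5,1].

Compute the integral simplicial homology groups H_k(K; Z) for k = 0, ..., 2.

H_0 ≅ Z,  H_1 ≅ Z,  H_2 = 0.

We work with the vertex ordering 0 < 1 < 2 < 3 < 4 < 5 < 6 < 7 < 8. The simplices of K, each written with vertices in increasing order, are:

  0-simplices (9): [0], [1], [2], [3], [4], [5], [6], [7], [8]
  1-simplices (13): [0,7], [1,2], [1,4], [1,5], [2,5], [2,7], [3,5], [3,6], [4,8], [5,6], [5,7], [5,8], [7,8]
  2-simplices (4): [1,2,5], [2,5,7], [3,5,6], [5,7,8]

giving chain groups C_0 ≅ Z^9, C_1 ≅ Z^13, C_2 ≅ Z^4.

∂_1: C_1 → C_0 sends each edge [p,q] (with p < q) to q − p. For instance
  ∂[4,8] = [8] − [4].
As a 9×13 matrix over Z this has rank 8, with invariant factors (1,1,1,1,1,1,1,1).

Boundary ∂_2: C_2 → C_1 maps a triangle to the signed sum of its edges. For instance
  ∂[5,7,8] = [7,8] − [5,8] + [5,7],
  ∂[1,2,5] = [2,5] − [1,5] + [1,2].
As a 13×4 matrix over Z this has rank 4, with invariant factors (1,1,1,1).

Computing H_k = (kernel of ∂_k) / (image of ∂_{k+1}):

  H_0: rank C_0 − rank ∂_1 = 9 − 8 = 1, and the invariant factors of ∂_1 are all 1, so H_0 = Z.
  H_1: rank ker ∂_1 − rank ∂_2 = (13 − 8) − 4 = 1, and the invariant factors of ∂_2 are all 1, so H_1 = Z.
  H_2: rank ker ∂_2 − rank ∂_3 = (4 − 4) − 0 = 0, and there is no ∂_3, so H_2 = 0.

As a check, the Euler characteristic is 9 − 13 + 4 = 0, which agrees with 1 − 1 + 0 = 0.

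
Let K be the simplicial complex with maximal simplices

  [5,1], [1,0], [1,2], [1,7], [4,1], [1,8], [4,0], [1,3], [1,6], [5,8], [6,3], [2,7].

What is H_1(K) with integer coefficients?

K has 9 vertices, 12 edges.
rank ∂_1 = 8, rank ∂_2 = 0 ⇒ b_1 = 12 − 8 − 0 = 4. So H_1 ≅ Z^4.

H_1 = Z^4.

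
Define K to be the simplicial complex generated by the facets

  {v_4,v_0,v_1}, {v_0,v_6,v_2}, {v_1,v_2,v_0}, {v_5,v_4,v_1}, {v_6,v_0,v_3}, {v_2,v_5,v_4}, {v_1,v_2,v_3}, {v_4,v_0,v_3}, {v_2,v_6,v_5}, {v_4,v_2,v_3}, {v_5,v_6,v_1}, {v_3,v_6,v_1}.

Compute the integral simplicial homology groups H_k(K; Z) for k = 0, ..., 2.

Order the vertices as v_0 < v_1 < v_2 < v_3 < v_4 < v_5 < v_6. Listing each simplex with vertices in this order, K has dimension 2 with simplices:

  0-simplices (7): [v_0], [v_1], [v_2], [v_3], [v_4], [v_5], [v_6]
  1-simplices (18): (18 of them)
  2-simplices (12): (12 of them)

giving chain groups C_0 ≅ Z^7, C_1 ≅ Z^18, C_2 ≅ Z^12.

The boundary map ∂_1: C_1 → C_0 is given by ∂[p,q] = [q] − [p]. For instance
  ∂[v_2,v_3] = [v_3] − [v_2].
This gives a 7×18 integer matrix of rank 6; reducing to Smith normal form yields diagonal entries (1,1,1,1,1,1).

Boundary ∂_2: C_2 → C_1 sends each 2-simplex [p,q,r] to [q,r] − [p,r] + [p,q]. For instance
  ∂[v_1,v_4,v_5] = [v_4,v_5] − [v_1,v_5] + [v_1,v_4],
  ∂[v_0,v_2,v_6] = [v_2,v_6] − [v_0,v_6] + [v_0,v_2].
The 18×12 boundary matrix has rank 12 and Smith normal form diag(1,1,1,1,1,1,1,1,1,1,1,2).

Computing H_k = (kernel of ∂_k) / (image of ∂_{k+1}):

  H_0: rank C_0 − rank ∂_1 = 7 − 6 = 1, and the invariant factors of ∂_1 are all 1, so H_0 = Z.
  H_1: rank ker ∂_1 − rank ∂_2 = (18 − 6) − 12 = 0, and ∂_2 has invariant factor 2 > 1, so H_1 = Z/2Z.
  H_2: rank ker ∂_2 − rank ∂_3 = (12 − 12) − 0 = 0, and there is no ∂_3, so H_2 = 0.

As a check, the Euler characteristic is 7 − 18 + 12 = 1, which agrees with 1 − 0 + 0 = 1.
(K is a triangulation of the real projective plane RP^2.)

H_0 = Z,  H_1 = Z/2Z,  H_2 = 0.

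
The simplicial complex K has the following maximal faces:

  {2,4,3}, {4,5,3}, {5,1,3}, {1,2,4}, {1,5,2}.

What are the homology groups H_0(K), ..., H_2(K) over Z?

H_0 ≅ Z,  H_1 ≅ Z,  H_2 = 0.

Take the total order 1 < 2 < 3 < 4 < 5 on the vertex set. Then K (dimension 2) consists of the simplices:

  0-simplices (5): [1], [2], [3], [4], [5]
  1-simplices (10): [1,2], [1,3], [1,4], [1,5], [2,3], [2,4], [2,5], [3,4], [3,5], [4,5]
  2-simplices (5): [1,2,4], [1,2,5], [1,3,5], [2,3,4], [3,4,5]

Hence C_0 ≅ Z^5, C_1 ≅ Z^10, C_2 ≅ Z^5.

The boundary map ∂_1: C_1 → C_0 maps an edge to its endpoints' difference, ∂[p,q] = q − p. For instance
  ∂[3,5] = [5] − [3].
The resulting 5×10 matrix has rank 4, and its Smith normal form has invariant factors (1,1,1,1).

∂_2: C_2 → C_1 maps a triangle to the signed sum of its edges. For instance
  ∂[3,4,5] = [4,5] − [3,5] + [3,4],
  ∂[1,3,5] = [3,5] − [1,5] + [1,3].
The resulting 10×5 matrix has rank 5, and its Smith normal form has invariant factors (1,1,1,1,1).

Computing H_k = (kernel of ∂_k) / (image of ∂_{k+1}):

  H_0: rank C_0 − rank ∂_1 = 5 − 4 = 1, and the invariant factors of ∂_1 are all 1, so H_0 ≅ Z.
  H_1: rank ker ∂_1 − rank ∂_2 = (10 − 4) − 5 = 1, and the invariant factors of ∂_2 are all 1, so H_1 ≅ Z.
  H_2: rank ker ∂_2 − rank ∂_3 = (5 − 5) − 0 = 0, and there is no ∂_3, so H_2 ≅ 0.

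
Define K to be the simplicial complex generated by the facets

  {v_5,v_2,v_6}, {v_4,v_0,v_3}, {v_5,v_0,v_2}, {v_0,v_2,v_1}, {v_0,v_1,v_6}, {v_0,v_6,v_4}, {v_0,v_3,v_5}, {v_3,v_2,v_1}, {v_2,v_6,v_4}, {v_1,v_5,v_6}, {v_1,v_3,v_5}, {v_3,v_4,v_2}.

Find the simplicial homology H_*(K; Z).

K has 7 vertices, 18 edges, 12 triangles.
rank ∂_0 = 0, rank ∂_1 = 6 ⇒ b_0 = 7 − 0 − 6 = 1; all invariant factors of ∂_1 are 1 so no torsion. So H_0 ≅ Z.
rank ∂_1 = 6, rank ∂_2 = 12 ⇒ b_1 = 18 − 6 − 12 = 0; ∂_2 has invariant factor(s) [2] giving torsion. So H_1 ≅ Z/2.
rank ∂_2 = 12, rank ∂_3 = 0 ⇒ b_2 = 12 − 12 − 0 = 0. So H_2 ≅ 0.

H_0 ≅ Z,  H_1 ≅ Z/2,  H_2 = 0.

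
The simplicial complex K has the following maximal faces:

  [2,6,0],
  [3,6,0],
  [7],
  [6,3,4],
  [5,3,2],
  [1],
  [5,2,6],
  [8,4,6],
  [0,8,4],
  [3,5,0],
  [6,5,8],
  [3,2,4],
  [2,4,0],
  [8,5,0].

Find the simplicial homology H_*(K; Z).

Order the vertices as 0 < 1 < 2 < 3 < 4 < 5 < 6 < 7 < 8. Listing each simplex with vertices in this order, K has dimension 2 with simplices:

  0-simplices (9): [0], [1], [2], [3], [4], [5], [6], [7], [8]
  1-simplices (18): [0,2], [0,3], [0,4], [0,5], [0,6], [0,8], [2,3], [2,4], [2,5], [2,6], [3,4], [3,5], [3,6], [4,6], [4,8], [5,6], [5,8], [6,8]
  2-simplices (12): [0,2,4], [0,2,6], [0,3,5], [0,3,6], [0,4,8], [0,5,8], [2,3,4], [2,3,5], [2,5,6], [3,4,6], [4,6,8], [5,6,8]

giving chain groups C_0 ≅ Z^9, C_1 ≅ Z^18, C_2 ≅ Z^12.

∂_1: C_1 → C_0 sends each edge [p,q] (with p < q) to q − p. For instance
  ∂[6,8] = [8] − [6].
This gives a 9×18 integer matrix of rank 6; reducing to Smith normal form yields diagonal entries (1,1,1,1,1,1).

Boundary ∂_2: C_2 → C_1 sends each 2-simplex [p,q,r] to [q,r] − [p,r] + [p,q]. For instance
  ∂[0,3,6] = [3,6] − [0,6] + [0,3],
  ∂[4,6,8] = [6,8] − [4,8] + [4,6].
The 18×12 boundary matrix has rank 12 and Smith normal form diag(1,1,1,1,1,1,1,1,1,1,1,2).

Now H_k = ker ∂_k / im ∂_{k+1}, so:

  H_0: rank C_0 − rank ∂_1 = 9 − 6 = 3, and the invariant factors of ∂_1 are all 1, so H_0 ≅ Z^3.
  H_1: rank ker ∂_1 − rank ∂_2 = (18 − 6) − 12 = 0, and ∂_2 has invariant factor 2 > 1, so H_1 ≅ Z/2Z.
  H_2: rank ker ∂_2 − rank ∂_3 = (12 − 12) − 0 = 0, and there is no ∂_3, so H_2 ≅ 0.

As a check, the Euler characteristic is 9 − 18 + 12 = 3, which agrees with 3 − 0 + 0 = 3.
(K is a triangulation of the disjoint union of the real projective plane RP^2 and a set of 2 points.)

H_0 ≅ Z^3,  H_1 ≅ Z/2Z,  H_2 = 0.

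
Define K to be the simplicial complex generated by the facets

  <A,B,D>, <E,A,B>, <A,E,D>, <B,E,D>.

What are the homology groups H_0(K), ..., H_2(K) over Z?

H_0 = Z,  H_1 = 0,  H_2 = Z.

K has 4 vertices, 6 edges, 4 triangles.
rank ∂_0 = 0, rank ∂_1 = 3 ⇒ b_0 = 4 − 0 − 3 = 1; all invariant factors of ∂_1 are 1 so no torsion. So H_0 = Z.
rank ∂_1 = 3, rank ∂_2 = 3 ⇒ b_1 = 6 − 3 − 3 = 0; all invariant factors of ∂_2 are 1 so no torsion. So H_1 = 0.
rank ∂_2 = 3, rank ∂_3 = 0 ⇒ b_2 = 4 − 3 − 0 = 1. So H_2 = Z.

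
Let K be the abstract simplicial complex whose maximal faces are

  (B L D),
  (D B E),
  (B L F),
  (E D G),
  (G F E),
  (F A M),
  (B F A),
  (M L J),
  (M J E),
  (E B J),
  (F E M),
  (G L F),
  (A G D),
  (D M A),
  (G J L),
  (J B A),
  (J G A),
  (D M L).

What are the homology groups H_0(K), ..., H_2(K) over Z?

Order the vertices as A < B < D < E < F < G < J < L < M. Listing each simplex with vertices in this order, K has dimension 2 with simplices:

  0-simplices (9): A, B, D, E, F, G, J, L, M
  1-simplices (27): AB, AD, AF, AG, AJ, AM, BD, BE, BF, BJ, BL, DE, DG, DL, DM, EF, EG, EJ, EM, FG, FL, FM, GJ, GL, JL, JM, LM
  2-simplices (18): ABF, ABJ, ADG, ADM, AFM, AGJ, BDE, BDL, BEJ, BFL, DEG, DLM, EFG, EFM, EJM, FGL, GJL, JLM

Hence C_0 ≅ Z^9, C_1 ≅ Z^27, C_2 ≅ Z^18.

Boundary ∂_1: C_1 → C_0 is given by ∂[p,q] = [q] − [p]. For instance
  ∂EG = G − E.
This gives a 9×27 integer matrix of rank 8; reducing to Smith normal form yields diagonal entries (1,1,1,1,1,1,1,1).

∂_2: C_2 → C_1 acts by ∂[p,q,r] = [q,r] − [p,r] + [p,q]. For instance
  ∂EFG = FG − EG + EF,
  ∂AFM = FM − AM + AF.
The 27×18 boundary matrix has rank 17 and Smith normal form diag(1,1,1,1,1,1,1,1,1,1,1,1,1,1,1,1,1).

Computing H_k = (kernel of ∂_k) / (image of ∂_{k+1}):

  H_0: rank C_0 − rank ∂_1 = 9 − 8 = 1, and the invariant factors of ∂_1 are all 1, so H_0 ≅ Z.
  H_1: rank ker ∂_1 − rank ∂_2 = (27 − 8) − 17 = 2, and the invariant factors of ∂_2 are all 1, so H_1 ≅ Z^2.
  H_2: rank ker ∂_2 − rank ∂_3 = (18 − 17) − 0 = 1, and there is no ∂_3, so H_2 ≅ Z.

As a check, the Euler characteristic is 9 − 27 + 18 = 0, which agrees with 1 − 2 + 1 = 0.

H_0 = Z,  H_1 = Z^2,  H_2 = Z.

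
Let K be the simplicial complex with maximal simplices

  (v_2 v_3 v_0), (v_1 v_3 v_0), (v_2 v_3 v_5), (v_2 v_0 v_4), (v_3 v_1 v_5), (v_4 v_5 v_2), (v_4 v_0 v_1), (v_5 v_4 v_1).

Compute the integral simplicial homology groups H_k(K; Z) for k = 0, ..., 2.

K has 6 vertices, 12 edges, 8 triangles.
rank ∂_0 = 0, rank ∂_1 = 5 ⇒ b_0 = 6 − 0 − 5 = 1; all invariant factors of ∂_1 are 1 so no torsion. So H_0 ≅ Z.
rank ∂_1 = 5, rank ∂_2 = 7 ⇒ b_1 = 12 − 5 − 7 = 0; all invariant factors of ∂_2 are 1 so no torsion. So H_1 ≅ 0.
rank ∂_2 = 7, rank ∂_3 = 0 ⇒ b_2 = 8 − 7 − 0 = 1. So H_2 ≅ Z.

H_0 = Z,  H_1 = 0,  H_2 = Z.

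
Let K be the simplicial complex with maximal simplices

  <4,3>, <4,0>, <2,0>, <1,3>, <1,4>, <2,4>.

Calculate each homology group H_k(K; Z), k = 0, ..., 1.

H_0 ≅ Z,  H_1 ≅ Z^2.

We work with the vertex ordering 0 < 1 < 2 < 3 < 4. The simplices of K, each written with vertices in increasing order, are:

  0-simplices (5): [0], [1], [2], [3], [4]
  1-simplices (6): [0,2], [0,4], [1,3], [1,4], [2,4], [3,4]

so the chain groups are C_0 ≅ Z^5, C_1 ≅ Z^6.

∂_1: C_1 → C_0 is given by ∂[p,q] = [q] − [p].
The resulting 5×6 matrix has rank 4, and its Smith normal form has invariant factors (1,1,1,1).

Computing H_k = (kernel of ∂_k) / (image of ∂_{k+1}):

  H_0: rank C_0 − rank ∂_1 = 5 − 4 = 1, and the invariant factors of ∂_1 are all 1, so H_0 ≅ Z.
  H_1: rank ker ∂_1 − rank ∂_2 = (6 − 4) − 0 = 2, and there is no ∂_2, so H_1 ≅ Z^2.

As a check, the Euler characteristic is 5 − 6 = -1, which agrees with 1 − 2 = -1.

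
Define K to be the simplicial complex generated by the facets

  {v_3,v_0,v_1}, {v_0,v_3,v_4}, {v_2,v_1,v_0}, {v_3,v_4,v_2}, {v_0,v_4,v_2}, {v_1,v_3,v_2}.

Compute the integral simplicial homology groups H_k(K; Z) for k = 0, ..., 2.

K has 5 vertices, 9 edges, 6 triangles.
rank ∂_0 = 0, rank ∂_1 = 4 ⇒ b_0 = 5 − 0 − 4 = 1; all invariant factors of ∂_1 are 1 so no torsion. So H_0 = Z.
rank ∂_1 = 4, rank ∂_2 = 5 ⇒ b_1 = 9 − 4 − 5 = 0; all invariant factors of ∂_2 are 1 so no torsion. So H_1 = 0.
rank ∂_2 = 5, rank ∂_3 = 0 ⇒ b_2 = 6 − 5 − 0 = 1. So H_2 = Z.

H_0 ≅ Z,  H_1 = 0,  H_2 ≅ Z.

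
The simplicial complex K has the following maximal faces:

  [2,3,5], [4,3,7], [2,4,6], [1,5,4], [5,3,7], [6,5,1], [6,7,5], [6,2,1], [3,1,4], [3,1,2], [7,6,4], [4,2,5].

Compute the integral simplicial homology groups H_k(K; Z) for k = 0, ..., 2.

We work with the vertex ordering 1 < 2 < 3 < 4 < 5 < 6 < 7. The simplices of K, each written with vertices in increasing order, are:

  0-simplices (7): [1], [2], [3], [4], [5], [6], [7]
  1-simplices (18): [1,2], [1,3], [1,4], [1,5], [1,6], [2,3], [2,4], [2,5], [2,6], [3,4], [3,5], [3,7], [4,5], [4,6], [4,7], [5,6], [5,7], [6,7]
  2-simplices (12): [1,2,3], [1,2,6], [1,3,4], [1,4,5], [1,5,6], [2,3,5], [2,4,5], [2,4,6], [3,4,7], [3,5,7], [4,6,7], [5,6,7]

giving chain groups C_0 ≅ Z^7, C_1 ≅ Z^18, C_2 ≅ Z^12.

Boundary ∂_1: C_1 → C_0 is given by ∂[p,q] = [q] − [p]. For instance
  ∂[6,7] = [7] − [6].
As a 7×18 matrix over Z this has rank 6, with invariant factors (1,1,1,1,1,1).

Boundary ∂_2: C_2 → C_1 sends each 2-simplex [p,q,r] to [q,r] − [p,r] + [p,q]. For instance
  ∂[2,3,5] = [3,5] − [2,5] + [2,3],
  ∂[1,2,6] = [2,6] − [1,6] + [1,2].
The 18×12 boundary matrix has rank 12 and Smith normal form diag(1,1,1,1,1,1,1,1,1,1,1,2).

Computing H_k = (kernel of ∂_k) / (image of ∂_{k+1}):

  H_0: rank C_0 − rank ∂_1 = 7 − 6 = 1, and the invariant factors of ∂_1 are all 1, so H_0 ≅ Z.
  H_1: rank ker ∂_1 − rank ∂_2 = (18 − 6) − 12 = 0, and ∂_2 has invariant factor 2 > 1, so H_1 ≅ Z/2.
  H_2: rank ker ∂_2 − rank ∂_3 = (12 − 12) − 0 = 0, and there is no ∂_3, so H_2 ≅ 0.

H_0 ≅ Z,  H_1 ≅ Z/2,  H_2 = 0.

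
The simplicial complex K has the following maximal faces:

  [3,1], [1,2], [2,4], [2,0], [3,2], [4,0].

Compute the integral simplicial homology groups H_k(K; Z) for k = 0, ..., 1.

H_0 ≅ Z,  H_1 ≅ Z^2.

Take the total order 0 < 1 < 2 < 3 < 4 on the vertex set. Then K (dimension 1) consists of the simplices:

  0-simplices (5): [0], [1], [2], [3], [4]
  1-simplices (6): [0,2], [0,4], [1,2], [1,3], [2,3], [2,4]

giving chain groups C_0 ≅ Z^5, C_1 ≅ Z^6.

The boundary map ∂_1: C_1 → C_0 sends each edge [p,q] (with p < q) to q − p.
As a 5×6 matrix over Z this has rank 4, with invariant factors (1,1,1,1).

Reading off H_k = ker ∂_k / im ∂_{k+1}:

  H_0: rank C_0 − rank ∂_1 = 5 − 4 = 1, and the invariant factors of ∂_1 are all 1, so H_0 ≅ Z.
  H_1: rank ker ∂_1 − rank ∂_2 = (6 − 4) − 0 = 2, and there is no ∂_2, so H_1 ≅ Z^2.

(K is a triangulation of a wedge of 2 circles.)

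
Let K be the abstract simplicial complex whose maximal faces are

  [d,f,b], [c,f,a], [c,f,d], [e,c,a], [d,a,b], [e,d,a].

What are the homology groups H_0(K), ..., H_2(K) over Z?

H_0 = Z,  H_1 = Z,  H_2 = 0.

K has 6 vertices, 12 edges, 6 triangles.
rank ∂_0 = 0, rank ∂_1 = 5 ⇒ b_0 = 6 − 0 − 5 = 1; all invariant factors of ∂_1 are 1 so no torsion. So H_0 ≅ Z.
rank ∂_1 = 5, rank ∂_2 = 6 ⇒ b_1 = 12 − 5 − 6 = 1; all invariant factors of ∂_2 are 1 so no torsion. So H_1 ≅ Z.
rank ∂_2 = 6, rank ∂_3 = 0 ⇒ b_2 = 6 − 6 − 0 = 0. So H_2 ≅ 0.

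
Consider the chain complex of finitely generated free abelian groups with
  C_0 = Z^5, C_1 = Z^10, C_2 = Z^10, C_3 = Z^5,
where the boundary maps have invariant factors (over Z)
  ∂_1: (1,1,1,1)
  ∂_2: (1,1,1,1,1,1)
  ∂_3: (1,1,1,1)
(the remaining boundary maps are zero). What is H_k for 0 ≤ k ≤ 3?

H_0 ≅ Z,  H_1 = 0,  H_2 = 0,  H_3 ≅ Z.

H_0: b_0 = 5 − 0 − 4 = 1; torsion from ∂_1 factors > 1: none. So H_0 ≅ Z.
H_1: b_1 = 10 − 4 − 6 = 0; torsion from ∂_2 factors > 1: none. So H_1 ≅ 0.
H_2: b_2 = 10 − 6 − 4 = 0; torsion from ∂_3 factors > 1: none. So H_2 ≅ 0.
H_3: b_3 = 5 − 4 − 0 = 1; torsion from ∂_4 factors > 1: none. So H_3 ≅ Z.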